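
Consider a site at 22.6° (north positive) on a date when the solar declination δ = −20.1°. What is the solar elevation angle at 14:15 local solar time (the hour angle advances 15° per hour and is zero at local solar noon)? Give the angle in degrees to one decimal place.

36.1°

Hour angle H = 15° × (14.25 − 12) = 33.75°.
cos θ_z = sin(22.6°) sin(-20.1°) + cos(22.6°) cos(-20.1°) cos(33.75°) = -0.1321 + 0.7209 = 0.5888.
θ_z = arccos(0.5888) = 53.93°, so the elevation is 90° − 53.93° = 36.07°.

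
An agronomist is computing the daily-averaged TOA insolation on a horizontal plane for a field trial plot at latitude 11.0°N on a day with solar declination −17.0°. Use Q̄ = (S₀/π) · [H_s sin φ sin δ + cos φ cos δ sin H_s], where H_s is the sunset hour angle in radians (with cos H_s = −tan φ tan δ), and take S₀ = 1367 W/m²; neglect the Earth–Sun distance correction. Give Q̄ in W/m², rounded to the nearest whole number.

371 W/m²

cos H_s = −tan(11.0°) · tan(-17.0°) = 0.0594, so H_s = arccos(0.0594) = 86.59°. In radians, H_s = 1.5113.
H_s sin φ sin δ = 1.5113 × 0.1908 × -0.2924 = -0.0843.
cos φ cos δ sin H_s = 0.9816 × 0.9563 × 0.9982 = 0.9370.
Q̄ = (1367/π) × (-0.0843 + 0.9370) = 435.13 × 0.8527 = 371.04 W/m².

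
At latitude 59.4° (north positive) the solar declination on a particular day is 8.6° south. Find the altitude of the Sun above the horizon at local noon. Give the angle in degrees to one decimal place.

22.0°

At local solar noon the hour angle is zero, so the elevation is 90° − |φ − δ| = 90° − |59.4° − (-8.6°)| = 90° − 68.0° = 22.0°.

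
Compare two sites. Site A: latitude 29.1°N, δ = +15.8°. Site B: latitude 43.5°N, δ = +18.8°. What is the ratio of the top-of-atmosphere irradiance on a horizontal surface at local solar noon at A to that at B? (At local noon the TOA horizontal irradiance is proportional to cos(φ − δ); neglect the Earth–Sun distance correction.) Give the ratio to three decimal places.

A: cos θ_z = cos(29.1° − (15.8°)) = 0.9732.
B: cos θ_z = cos(43.5° − (18.8°)) = 0.9085.
Ratio A/B = 0.9732 / 0.9085 = 1.0712.

1.071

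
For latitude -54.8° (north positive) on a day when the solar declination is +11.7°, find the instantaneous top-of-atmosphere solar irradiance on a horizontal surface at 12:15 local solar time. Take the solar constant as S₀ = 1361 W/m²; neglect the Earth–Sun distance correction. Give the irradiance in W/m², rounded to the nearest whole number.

541 W/m²

Hour angle H = 15° × (12.25 − 12) = 3.75°.
With φ = -54.8°, δ = 11.7°, H = 3.75°: sin φ sin δ = -0.1657, cos φ cos δ cos H = 0.5632, so cos θ_z = 0.3975.
Top-of-atmosphere irradiance = S₀ cos θ_z = 1361 × 0.3975 = 541.00 W/m².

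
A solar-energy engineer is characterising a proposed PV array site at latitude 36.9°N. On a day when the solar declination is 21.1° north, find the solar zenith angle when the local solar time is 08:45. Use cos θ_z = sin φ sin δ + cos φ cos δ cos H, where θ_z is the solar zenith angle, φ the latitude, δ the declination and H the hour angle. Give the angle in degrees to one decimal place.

Hour angle H = 15° × (8.75 − 12) = -48.75°.
cos θ_z = sin(36.9°) sin(21.1°) + cos(36.9°) cos(21.1°) cos(-48.75°) = 0.2161 + 0.4919 = 0.7080.
θ_z = arccos(0.7080) = 44.93°.

44.9°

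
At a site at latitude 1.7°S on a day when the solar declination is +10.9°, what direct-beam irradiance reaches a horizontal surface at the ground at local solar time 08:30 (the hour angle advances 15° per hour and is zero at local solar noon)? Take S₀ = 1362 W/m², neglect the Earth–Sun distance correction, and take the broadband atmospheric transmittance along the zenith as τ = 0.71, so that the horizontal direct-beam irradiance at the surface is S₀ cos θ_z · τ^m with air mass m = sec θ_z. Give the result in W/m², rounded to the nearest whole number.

Hour angle H = 15° × (8.5 − 12) = -52.50°.
cos θ_z = sin φ sin δ + cos φ cos δ cos H = (-0.0297)(0.1891) + (0.9996)(0.9820)(0.6088) = 0.5920.
Air mass m = 1/cos θ_z = 1/0.5920 = 1.689; τ^m = 0.71^1.689 = 0.5608.
Surface direct beam = 1362 × 0.5920 × 0.5608 = 452.18 W/m².

452 W/m²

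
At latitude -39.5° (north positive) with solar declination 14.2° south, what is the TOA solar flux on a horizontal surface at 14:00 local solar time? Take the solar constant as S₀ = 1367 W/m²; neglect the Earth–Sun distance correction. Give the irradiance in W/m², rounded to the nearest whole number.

Hour angle H = 15° × (14 − 12) = 30.00°.
cos θ_z = sin(-39.5°) sin(-14.2°) + cos(-39.5°) cos(-14.2°) cos(30.00°) = 0.1560 + 0.6478 = 0.8038.
Top-of-atmosphere irradiance = S₀ cos θ_z = 1367 × 0.8038 = 1098.79 W/m².

1099 W/m²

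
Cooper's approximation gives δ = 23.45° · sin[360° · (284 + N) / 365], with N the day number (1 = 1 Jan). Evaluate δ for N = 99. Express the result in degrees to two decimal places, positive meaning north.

+7.15°

360 × (284 + 99) / 365 = 377.753°; sin(377.753°) = 0.3049.
δ = 23.45 × 0.3049 = 7.150° ≈ +7.15°.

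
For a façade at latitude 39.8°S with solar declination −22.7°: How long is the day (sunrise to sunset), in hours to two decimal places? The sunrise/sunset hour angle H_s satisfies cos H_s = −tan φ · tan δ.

14.72 hours

The sunset hour angle satisfies cos H_s = −tan φ tan δ = -0.3485, giving H_s = 110.40°.
Day length = 2 H_s / 15° h⁻¹ = 220.80° / 15 = 14.720 h.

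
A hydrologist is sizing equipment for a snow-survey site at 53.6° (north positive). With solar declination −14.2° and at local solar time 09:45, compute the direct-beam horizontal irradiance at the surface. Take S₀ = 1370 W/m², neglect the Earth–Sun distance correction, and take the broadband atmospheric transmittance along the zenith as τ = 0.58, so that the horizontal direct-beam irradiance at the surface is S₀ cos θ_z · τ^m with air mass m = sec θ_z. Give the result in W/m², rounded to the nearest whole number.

55 W/m²

Hour angle H = 15° × (9.75 − 12) = -33.75°.
cos θ_z = sin φ sin δ + cos φ cos δ cos H = (0.8049)(-0.2453) + (0.5934)(0.9694)(0.8315) = 0.2809.
Air mass m = 1/cos θ_z = 1/0.2809 = 3.560; τ^m = 0.58^3.560 = 0.1438.
Surface direct beam = 1370 × 0.2809 × 0.1438 = 55.34 W/m².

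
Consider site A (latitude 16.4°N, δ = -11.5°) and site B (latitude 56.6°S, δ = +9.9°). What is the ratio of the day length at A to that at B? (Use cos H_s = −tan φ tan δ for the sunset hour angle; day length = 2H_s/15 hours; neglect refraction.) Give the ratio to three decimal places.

1.160

A: H_s = arccos(−tan 16.4° · tan -11.5°) = 86.57°, so 2H_s/15 = 11.5427 h.
B: H_s = arccos(−tan -56.6° · tan 9.9°) = 74.65°, so 2H_s/15 = 9.9533 h.
Ratio A/B = 11.5427 / 9.9533 = 1.1597.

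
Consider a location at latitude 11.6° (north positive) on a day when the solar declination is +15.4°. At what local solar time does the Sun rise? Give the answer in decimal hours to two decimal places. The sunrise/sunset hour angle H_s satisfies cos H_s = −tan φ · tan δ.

5.78 h

The sunset hour angle satisfies cos H_s = −tan φ tan δ = -0.0565, giving H_s = 93.24°.
Sunrise is at 12 − H_s/15 = 12 − 6.216 = 5.784 h local solar time.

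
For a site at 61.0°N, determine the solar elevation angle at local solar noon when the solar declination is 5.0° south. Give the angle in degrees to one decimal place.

At local solar noon the hour angle is zero, so the elevation is 90° − |φ − δ| = 90° − |61.0° − (-5.0°)| = 90° − 66.0° = 24.0°.

24.0°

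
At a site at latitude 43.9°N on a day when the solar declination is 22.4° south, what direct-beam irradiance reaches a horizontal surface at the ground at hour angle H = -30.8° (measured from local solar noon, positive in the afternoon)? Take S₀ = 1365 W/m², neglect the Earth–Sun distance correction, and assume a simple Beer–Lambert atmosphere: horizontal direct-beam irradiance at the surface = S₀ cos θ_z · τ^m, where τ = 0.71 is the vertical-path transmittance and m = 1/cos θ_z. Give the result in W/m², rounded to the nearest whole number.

cos θ_z = sin(43.9°) sin(-22.4°) + cos(43.9°) cos(-22.4°) cos(-30.80°) = -0.2642 + 0.5722 = 0.3080.
Air mass m = 1/cos θ_z = 1/0.3080 = 3.247; τ^m = 0.71^3.247 = 0.3289.
Surface direct beam = 1365 × 0.3080 × 0.3289 = 138.28 W/m².

138 W/m²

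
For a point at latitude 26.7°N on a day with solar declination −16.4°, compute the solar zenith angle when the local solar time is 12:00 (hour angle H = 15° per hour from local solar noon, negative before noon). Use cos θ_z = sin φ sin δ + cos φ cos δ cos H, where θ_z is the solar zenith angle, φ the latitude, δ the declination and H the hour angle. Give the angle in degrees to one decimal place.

43.1°

Hour angle H = 15° × (12 − 12) = 0.00°.
cos θ_z = sin φ sin δ + cos φ cos δ cos H = (0.4493)(-0.2823) + (0.8934)(0.9593)(1.0000) = 0.7302.
θ_z = arccos(0.7302) = 43.10°.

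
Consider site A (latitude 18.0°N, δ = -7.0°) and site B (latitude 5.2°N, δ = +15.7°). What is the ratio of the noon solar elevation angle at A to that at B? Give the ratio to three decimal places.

A: 90° − |18.0 − (-7.0)| = 65.00°.
B: 90° − |5.2 − (15.7)| = 79.50°.
Ratio A/B = 65.0000 / 79.5000 = 0.8176.

0.818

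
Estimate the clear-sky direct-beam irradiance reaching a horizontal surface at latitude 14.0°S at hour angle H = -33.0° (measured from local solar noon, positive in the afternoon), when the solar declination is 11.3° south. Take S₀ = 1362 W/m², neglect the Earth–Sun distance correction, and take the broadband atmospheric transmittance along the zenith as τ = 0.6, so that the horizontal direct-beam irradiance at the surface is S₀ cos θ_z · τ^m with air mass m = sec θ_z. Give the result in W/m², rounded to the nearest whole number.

629 W/m²

With φ = -14.0°, δ = -11.3°, H = -33.00°: sin φ sin δ = 0.0474, cos φ cos δ cos H = 0.7980, so cos θ_z = 0.8454.
Air mass m = 1/cos θ_z = 1/0.8454 = 1.183; τ^m = 0.6^1.183 = 0.5465.
Surface direct beam = 1362 × 0.8454 × 0.5465 = 629.26 W/m².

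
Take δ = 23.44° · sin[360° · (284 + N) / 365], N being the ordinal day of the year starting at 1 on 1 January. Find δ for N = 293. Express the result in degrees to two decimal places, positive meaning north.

360 × (284 + 293) / 365 = 569.096°; sin(569.096°) = -0.4863.
δ = 23.44 × -0.4863 = -11.399° ≈ -11.40°.

-11.40°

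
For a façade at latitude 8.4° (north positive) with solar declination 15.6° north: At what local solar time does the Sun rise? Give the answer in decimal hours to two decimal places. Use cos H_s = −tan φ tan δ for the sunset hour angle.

5.84 h

−tan φ tan δ = −(0.1477)(0.2792) = -0.0412; H_s = arccos(-0.0412) = 92.36°.
Sunrise is at 12 − H_s/15 = 12 − 6.157 = 5.843 h local solar time.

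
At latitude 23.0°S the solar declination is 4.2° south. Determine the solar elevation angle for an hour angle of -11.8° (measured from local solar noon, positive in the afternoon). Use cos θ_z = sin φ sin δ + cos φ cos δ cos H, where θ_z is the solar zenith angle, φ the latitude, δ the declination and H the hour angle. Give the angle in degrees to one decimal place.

68.0°

cos θ_z = sin φ sin δ + cos φ cos δ cos H = (-0.3907)(-0.0732) + (0.9205)(0.9973)(0.9789) = 0.9272.
θ_z = arccos(0.9272) = 22.00°, so the elevation is 90° − 22.00° = 68.00°.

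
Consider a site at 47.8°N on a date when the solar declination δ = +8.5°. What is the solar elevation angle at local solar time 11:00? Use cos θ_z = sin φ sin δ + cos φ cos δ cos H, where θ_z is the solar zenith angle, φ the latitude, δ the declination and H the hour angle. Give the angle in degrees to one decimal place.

48.7°

Hour angle H = 15° × (11 − 12) = -15.00°.
With φ = 47.8°, δ = 8.5°, H = -15.00°: sin φ sin δ = 0.1095, cos φ cos δ cos H = 0.6417, so cos θ_z = 0.7512.
θ_z = arccos(0.7512) = 41.31°, so the elevation is 90° − 41.31° = 48.69°.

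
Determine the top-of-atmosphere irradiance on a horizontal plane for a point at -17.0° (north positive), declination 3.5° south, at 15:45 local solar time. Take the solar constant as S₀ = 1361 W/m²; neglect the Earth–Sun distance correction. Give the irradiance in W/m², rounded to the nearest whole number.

Hour angle H = 15° × (15.75 − 12) = 56.25°.
cos θ_z = sin(-17.0°) sin(-3.5°) + cos(-17.0°) cos(-3.5°) cos(56.25°) = 0.0178 + 0.5303 = 0.5481.
Top-of-atmosphere irradiance = S₀ cos θ_z = 1361 × 0.5481 = 745.96 W/m².

746 W/m²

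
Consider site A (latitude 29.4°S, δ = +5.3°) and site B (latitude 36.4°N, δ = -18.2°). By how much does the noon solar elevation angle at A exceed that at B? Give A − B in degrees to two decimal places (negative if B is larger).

A: 90° − |-29.4 − (5.3)| = 55.30°.
B: 90° − |36.4 − (-18.2)| = 35.40°.
A − B = 55.30 − 35.40 = 19.90°.

+19.90°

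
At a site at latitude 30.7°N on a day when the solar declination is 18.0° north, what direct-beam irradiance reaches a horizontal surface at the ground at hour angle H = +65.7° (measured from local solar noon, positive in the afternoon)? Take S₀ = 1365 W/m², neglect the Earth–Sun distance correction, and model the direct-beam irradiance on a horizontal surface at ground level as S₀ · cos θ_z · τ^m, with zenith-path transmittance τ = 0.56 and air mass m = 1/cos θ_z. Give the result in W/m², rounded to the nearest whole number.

cos θ_z = sin φ sin δ + cos φ cos δ cos H = (0.5105)(0.3090) + (0.8599)(0.9511)(0.4115) = 0.4943.
Air mass m = 1/cos θ_z = 1/0.4943 = 2.023; τ^m = 0.56^2.023 = 0.3094.
Surface direct beam = 1365 × 0.4943 × 0.3094 = 208.76 W/m².

209 W/m²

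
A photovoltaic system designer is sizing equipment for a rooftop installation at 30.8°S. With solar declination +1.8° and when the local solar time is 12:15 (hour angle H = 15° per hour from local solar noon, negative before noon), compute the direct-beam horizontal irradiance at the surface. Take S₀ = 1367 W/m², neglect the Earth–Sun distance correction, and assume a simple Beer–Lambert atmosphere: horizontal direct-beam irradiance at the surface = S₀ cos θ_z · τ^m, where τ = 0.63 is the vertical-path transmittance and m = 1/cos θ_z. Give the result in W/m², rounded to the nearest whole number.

Hour angle H = 15° × (12.25 − 12) = 3.75°.
With φ = -30.8°, δ = 1.8°, H = 3.75°: sin φ sin δ = -0.0161, cos φ cos δ cos H = 0.8567, so cos θ_z = 0.8406.
Air mass m = 1/cos θ_z = 1/0.8406 = 1.190; τ^m = 0.63^1.190 = 0.5771.
Surface direct beam = 1367 × 0.8406 × 0.5771 = 663.15 W/m².

663 W/m²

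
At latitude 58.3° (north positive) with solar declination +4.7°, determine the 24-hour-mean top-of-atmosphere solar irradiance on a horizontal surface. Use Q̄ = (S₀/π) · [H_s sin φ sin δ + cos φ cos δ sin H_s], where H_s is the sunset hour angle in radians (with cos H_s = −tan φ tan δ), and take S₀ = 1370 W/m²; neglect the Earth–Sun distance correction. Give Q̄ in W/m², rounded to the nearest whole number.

278 W/m²

−tan φ tan δ = −(1.6191)(0.0822) = -0.1331; H_s = arccos(-0.1331) = 97.65°. In radians, H_s = 1.7043.
H_s sin φ sin δ = 1.7043 × 0.8508 × 0.0819 = 0.1188.
cos φ cos δ sin H_s = 0.5255 × 0.9966 × 0.9911 = 0.5191.
Q̄ = (1370/π) × (0.1188 + 0.5191) = 436.08 × 0.6379 = 278.18 W/m².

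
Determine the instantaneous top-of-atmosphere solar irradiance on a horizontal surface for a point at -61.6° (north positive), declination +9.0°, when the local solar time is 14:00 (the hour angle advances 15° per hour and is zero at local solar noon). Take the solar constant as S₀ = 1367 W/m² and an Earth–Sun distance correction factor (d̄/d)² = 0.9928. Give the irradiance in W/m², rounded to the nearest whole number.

Hour angle H = 15° × (14 − 12) = 30.00°.
With φ = -61.6°, δ = 9.0°, H = 30.00°: sin φ sin δ = -0.1376, cos φ cos δ cos H = 0.4068, so cos θ_z = 0.2692.
Top-of-atmosphere irradiance = S₀ (d̄/d)² cos θ_z = 1367 × 0.9928 × 0.2692 = 365.35 W/m².

365 W/m²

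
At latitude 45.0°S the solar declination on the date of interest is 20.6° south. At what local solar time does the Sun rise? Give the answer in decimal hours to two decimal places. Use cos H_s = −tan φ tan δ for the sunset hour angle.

−tan φ tan δ = −(-1.0000)(-0.3759) = -0.3759; H_s = arccos(-0.3759) = 112.08°.
Sunrise is at 12 − H_s/15 = 12 − 7.472 = 4.528 h local solar time.

4.53 h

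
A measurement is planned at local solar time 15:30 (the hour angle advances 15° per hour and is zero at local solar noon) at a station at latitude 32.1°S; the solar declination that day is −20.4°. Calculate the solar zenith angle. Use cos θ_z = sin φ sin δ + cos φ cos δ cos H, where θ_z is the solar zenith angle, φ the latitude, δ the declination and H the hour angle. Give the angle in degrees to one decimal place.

Hour angle H = 15° × (15.5 − 12) = 52.50°.
With φ = -32.1°, δ = -20.4°, H = 52.50°: sin φ sin δ = 0.1852, cos φ cos δ cos H = 0.4834, so cos θ_z = 0.6686.
θ_z = arccos(0.6686) = 48.04°.

48.0°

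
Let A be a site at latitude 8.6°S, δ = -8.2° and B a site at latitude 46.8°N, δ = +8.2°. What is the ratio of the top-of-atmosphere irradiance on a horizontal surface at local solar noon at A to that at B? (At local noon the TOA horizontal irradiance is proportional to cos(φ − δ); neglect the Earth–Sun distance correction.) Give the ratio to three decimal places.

A: cos θ_z = cos(-8.6° − (-8.2°)) = 1.0000.
B: cos θ_z = cos(46.8° − (8.2°)) = 0.7815.
Ratio A/B = 1.0000 / 0.7815 = 1.2796.

1.280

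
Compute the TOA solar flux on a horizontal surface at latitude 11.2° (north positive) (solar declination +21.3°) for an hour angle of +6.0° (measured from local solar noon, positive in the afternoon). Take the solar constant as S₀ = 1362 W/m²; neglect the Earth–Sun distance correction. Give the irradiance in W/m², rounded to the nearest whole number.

cos θ_z = sin(11.2°) sin(21.3°) + cos(11.2°) cos(21.3°) cos(6.00°) = 0.0706 + 0.9089 = 0.9795.
Top-of-atmosphere irradiance = S₀ cos θ_z = 1362 × 0.9795 = 1334.08 W/m².

1334 W/m²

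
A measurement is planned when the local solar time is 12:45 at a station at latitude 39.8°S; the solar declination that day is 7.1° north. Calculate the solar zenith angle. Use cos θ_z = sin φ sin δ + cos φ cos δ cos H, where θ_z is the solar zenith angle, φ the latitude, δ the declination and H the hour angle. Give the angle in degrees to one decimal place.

Hour angle H = 15° × (12.75 − 12) = 11.25°.
cos θ_z = sin(-39.8°) sin(7.1°) + cos(-39.8°) cos(7.1°) cos(11.25°) = -0.0791 + 0.7477 = 0.6686.
θ_z = arccos(0.6686) = 48.04°.

48.0°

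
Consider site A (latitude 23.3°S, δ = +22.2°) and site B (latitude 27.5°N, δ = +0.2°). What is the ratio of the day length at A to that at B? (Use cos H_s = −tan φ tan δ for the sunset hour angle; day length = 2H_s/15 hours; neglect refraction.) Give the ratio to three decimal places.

0.887

A: H_s = arccos(−tan -23.3° · tan 22.2°) = 79.88°, so 2H_s/15 = 10.6507 h.
B: H_s = arccos(−tan 27.5° · tan 0.2°) = 90.10°, so 2H_s/15 = 12.0133 h.
Ratio A/B = 10.6507 / 12.0133 = 0.8866.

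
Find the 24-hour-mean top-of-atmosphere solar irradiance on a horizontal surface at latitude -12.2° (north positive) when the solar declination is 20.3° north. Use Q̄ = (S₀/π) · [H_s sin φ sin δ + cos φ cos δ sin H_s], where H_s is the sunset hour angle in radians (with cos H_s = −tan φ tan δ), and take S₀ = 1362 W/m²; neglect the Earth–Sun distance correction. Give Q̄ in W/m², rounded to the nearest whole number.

cos H_s = −tan(-12.2°) · tan(20.3°) = 0.0800, so H_s = arccos(0.0800) = 85.41°. In radians, H_s = 1.4907.
H_s sin φ sin δ = 1.4907 × -0.2113 × 0.3469 = -0.1093.
cos φ cos δ sin H_s = 0.9774 × 0.9379 × 0.9968 = 0.9138.
Q̄ = (1362/π) × (-0.1093 + 0.9138) = 433.54 × 0.8045 = 348.78 W/m².

349 W/m²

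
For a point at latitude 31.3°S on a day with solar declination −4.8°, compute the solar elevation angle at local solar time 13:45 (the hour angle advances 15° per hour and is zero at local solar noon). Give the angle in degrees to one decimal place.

Hour angle H = 15° × (13.75 − 12) = 26.25°.
With φ = -31.3°, δ = -4.8°, H = 26.25°: sin φ sin δ = 0.0435, cos φ cos δ cos H = 0.7637, so cos θ_z = 0.8072.
θ_z = arccos(0.8072) = 36.18°, so the elevation is 90° − 36.18° = 53.82°.

53.8°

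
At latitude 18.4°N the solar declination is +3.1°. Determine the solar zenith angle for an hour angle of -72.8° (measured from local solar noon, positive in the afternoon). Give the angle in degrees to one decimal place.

With φ = 18.4°, δ = 3.1°, H = -72.80°: sin φ sin δ = 0.0171, cos φ cos δ cos H = 0.2802, so cos θ_z = 0.2973.
θ_z = arccos(0.2973) = 72.70°.

72.7°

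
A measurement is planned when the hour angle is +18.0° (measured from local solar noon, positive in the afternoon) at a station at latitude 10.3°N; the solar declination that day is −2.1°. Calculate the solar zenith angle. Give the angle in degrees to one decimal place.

cos θ_z = sin φ sin δ + cos φ cos δ cos H = (0.1788)(-0.0366) + (0.9839)(0.9993)(0.9511) = 0.9286.
θ_z = arccos(0.9286) = 21.78°.

21.8°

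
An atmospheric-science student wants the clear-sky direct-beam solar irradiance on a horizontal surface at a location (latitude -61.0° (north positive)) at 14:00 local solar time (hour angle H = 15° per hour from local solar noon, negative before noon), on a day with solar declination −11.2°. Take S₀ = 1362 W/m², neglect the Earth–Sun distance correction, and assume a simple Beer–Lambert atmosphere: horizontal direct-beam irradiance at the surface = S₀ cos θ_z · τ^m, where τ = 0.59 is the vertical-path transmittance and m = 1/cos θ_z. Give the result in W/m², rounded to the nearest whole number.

Hour angle H = 15° × (14 − 12) = 30.00°.
cos θ_z = sin(-61.0°) sin(-11.2°) + cos(-61.0°) cos(-11.2°) cos(30.00°) = 0.1699 + 0.4119 = 0.5818.
Air mass m = 1/cos θ_z = 1/0.5818 = 1.719; τ^m = 0.59^1.719 = 0.4037.
Surface direct beam = 1362 × 0.5818 × 0.4037 = 319.90 W/m².

320 W/m²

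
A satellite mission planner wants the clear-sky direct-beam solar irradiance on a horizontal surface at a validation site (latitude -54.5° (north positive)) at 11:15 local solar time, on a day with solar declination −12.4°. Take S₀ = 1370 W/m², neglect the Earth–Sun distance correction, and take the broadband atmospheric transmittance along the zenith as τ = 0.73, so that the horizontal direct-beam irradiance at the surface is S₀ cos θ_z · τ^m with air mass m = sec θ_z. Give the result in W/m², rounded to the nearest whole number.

Hour angle H = 15° × (11.25 − 12) = -11.25°.
cos θ_z = sin φ sin δ + cos φ cos δ cos H = (-0.8141)(-0.2147) + (0.5807)(0.9767)(0.9808) = 0.7311.
Air mass m = 1/cos θ_z = 1/0.7311 = 1.368; τ^m = 0.73^1.368 = 0.6502.
Surface direct beam = 1370 × 0.7311 × 0.6502 = 651.24 W/m².

651 W/m²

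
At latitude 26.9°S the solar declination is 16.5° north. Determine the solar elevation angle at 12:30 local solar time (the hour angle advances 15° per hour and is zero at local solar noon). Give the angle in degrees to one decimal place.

Hour angle H = 15° × (12.5 − 12) = 7.50°.
cos θ_z = sin(-26.9°) sin(16.5°) + cos(-26.9°) cos(16.5°) cos(7.50°) = -0.1285 + 0.8478 = 0.7193.
θ_z = arccos(0.7193) = 44.00°, so the elevation is 90° − 44.00° = 46.00°.

46.0°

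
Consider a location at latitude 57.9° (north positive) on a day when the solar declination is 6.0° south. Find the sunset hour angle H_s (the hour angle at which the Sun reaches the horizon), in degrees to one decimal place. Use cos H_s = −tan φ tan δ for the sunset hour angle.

−tan φ tan δ = −(1.5941)(-0.1051) = 0.1675; H_s = arccos(0.1675) = 80.36°.

80.4°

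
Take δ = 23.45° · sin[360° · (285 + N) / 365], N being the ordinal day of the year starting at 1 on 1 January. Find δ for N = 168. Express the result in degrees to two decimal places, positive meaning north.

+23.41°

360 × (285 + 168) / 365 = 446.795°; sin(446.795°) = 0.9984.
δ = 23.45 × 0.9984 = 23.412° ≈ +23.41°.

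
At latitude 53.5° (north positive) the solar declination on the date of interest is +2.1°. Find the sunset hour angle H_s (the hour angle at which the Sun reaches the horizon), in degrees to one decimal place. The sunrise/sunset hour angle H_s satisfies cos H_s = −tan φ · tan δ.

92.8°

−tan φ tan δ = −(1.3514)(0.0367) = -0.0496; H_s = arccos(-0.0496) = 92.84°.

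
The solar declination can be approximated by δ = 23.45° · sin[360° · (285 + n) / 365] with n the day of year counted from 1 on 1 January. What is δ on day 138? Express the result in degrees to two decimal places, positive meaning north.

+19.71°

360 × (285 + 138) / 365 = 417.205°; sin(417.205°) = 0.8406.
δ = 23.45 × 0.8406 = 19.712° ≈ +19.71°.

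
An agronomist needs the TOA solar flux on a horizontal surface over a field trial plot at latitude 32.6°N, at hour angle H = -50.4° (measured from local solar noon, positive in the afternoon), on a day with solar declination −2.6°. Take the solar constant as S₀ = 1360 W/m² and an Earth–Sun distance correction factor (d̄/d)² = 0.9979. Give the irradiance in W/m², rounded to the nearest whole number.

695 W/m²

cos θ_z = sin(32.6°) sin(-2.6°) + cos(32.6°) cos(-2.6°) cos(-50.40°) = -0.0244 + 0.5364 = 0.5120.
Top-of-atmosphere irradiance = S₀ (d̄/d)² cos θ_z = 1360 × 0.9979 × 0.5120 = 694.86 W/m².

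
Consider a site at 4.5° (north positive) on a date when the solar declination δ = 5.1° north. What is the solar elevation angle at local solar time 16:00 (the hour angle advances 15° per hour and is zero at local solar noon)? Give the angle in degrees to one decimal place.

Hour angle H = 15° × (16 − 12) = 60.00°.
cos θ_z = sin φ sin δ + cos φ cos δ cos H = (0.0785)(0.0889) + (0.9969)(0.9960)(0.5000) = 0.5034.
θ_z = arccos(0.5034) = 59.77°, so the elevation is 90° − 59.77° = 30.23°.

30.2°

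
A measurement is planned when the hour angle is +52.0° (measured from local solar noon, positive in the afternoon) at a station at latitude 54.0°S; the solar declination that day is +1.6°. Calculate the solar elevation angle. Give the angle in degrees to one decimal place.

19.8°

With φ = -54.0°, δ = 1.6°, H = 52.00°: sin φ sin δ = -0.0226, cos φ cos δ cos H = 0.3617, so cos θ_z = 0.3391.
θ_z = arccos(0.3391) = 70.18°, so the elevation is 90° − 70.18° = 19.82°.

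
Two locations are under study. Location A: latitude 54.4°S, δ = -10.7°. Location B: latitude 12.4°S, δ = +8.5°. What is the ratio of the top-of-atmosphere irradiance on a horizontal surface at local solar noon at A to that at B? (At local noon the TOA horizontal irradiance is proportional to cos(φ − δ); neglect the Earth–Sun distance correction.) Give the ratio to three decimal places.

A: cos θ_z = cos(-54.4° − (-10.7°)) = 0.7230.
B: cos θ_z = cos(-12.4° − (8.5°)) = 0.9342.
Ratio A/B = 0.7230 / 0.9342 = 0.7739.

0.774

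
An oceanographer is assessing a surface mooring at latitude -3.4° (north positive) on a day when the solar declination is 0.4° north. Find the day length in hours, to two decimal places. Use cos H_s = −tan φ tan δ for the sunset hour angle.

12.00 hours

cos H_s = −tan(-3.4°) · tan(0.4°) = 0.0004, so H_s = arccos(0.0004) = 89.98°.
Day length = 2 H_s / 15° h⁻¹ = 179.96° / 15 = 11.997 h.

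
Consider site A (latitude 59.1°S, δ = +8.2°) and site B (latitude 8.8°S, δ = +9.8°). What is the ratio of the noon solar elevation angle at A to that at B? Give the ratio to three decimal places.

0.318

A: 90° − |-59.1 − (8.2)| = 22.70°.
B: 90° − |-8.8 − (9.8)| = 71.40°.
Ratio A/B = 22.7000 / 71.4000 = 0.3179.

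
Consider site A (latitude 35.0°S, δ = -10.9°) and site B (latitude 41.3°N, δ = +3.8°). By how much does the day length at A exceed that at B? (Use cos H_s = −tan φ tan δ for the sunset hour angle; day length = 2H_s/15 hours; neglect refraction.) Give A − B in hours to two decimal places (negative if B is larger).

A: H_s = arccos(−tan -35.0° · tan -10.9°) = 97.75°, so 2H_s/15 = 13.0333 h.
B: H_s = arccos(−tan 41.3° · tan 3.8°) = 93.35°, so 2H_s/15 = 12.4467 h.
A − B = 13.0333 − 12.4467 = 0.5866 h.

+0.59 h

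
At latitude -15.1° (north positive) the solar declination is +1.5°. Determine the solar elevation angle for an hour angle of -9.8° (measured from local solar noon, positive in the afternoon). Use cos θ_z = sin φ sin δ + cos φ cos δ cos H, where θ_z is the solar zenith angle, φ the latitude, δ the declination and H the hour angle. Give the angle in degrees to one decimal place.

70.8°

With φ = -15.1°, δ = 1.5°, H = -9.80°: sin φ sin δ = -0.0068, cos φ cos δ cos H = 0.9511, so cos θ_z = 0.9443.
θ_z = arccos(0.9443) = 19.21°, so the elevation is 90° − 19.21° = 70.79°.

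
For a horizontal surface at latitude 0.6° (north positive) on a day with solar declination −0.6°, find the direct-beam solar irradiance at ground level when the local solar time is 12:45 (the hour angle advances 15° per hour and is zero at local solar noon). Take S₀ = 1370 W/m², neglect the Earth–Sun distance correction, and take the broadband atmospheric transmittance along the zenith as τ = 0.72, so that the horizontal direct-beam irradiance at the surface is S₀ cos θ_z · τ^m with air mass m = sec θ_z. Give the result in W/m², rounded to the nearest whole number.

961 W/m²

Hour angle H = 15° × (12.75 − 12) = 11.25°.
cos θ_z = sin φ sin δ + cos φ cos δ cos H = (0.0105)(-0.0105) + (0.9999)(0.9999)(0.9808) = 0.9805.
Air mass m = 1/cos θ_z = 1/0.9805 = 1.020; τ^m = 0.72^1.020 = 0.7153.
Surface direct beam = 1370 × 0.9805 × 0.7153 = 960.85 W/m².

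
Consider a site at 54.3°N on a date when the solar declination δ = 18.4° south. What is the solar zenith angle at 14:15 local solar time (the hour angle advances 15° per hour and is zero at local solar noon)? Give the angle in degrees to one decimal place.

Hour angle H = 15° × (14.25 − 12) = 33.75°.
cos θ_z = sin(54.3°) sin(-18.4°) + cos(54.3°) cos(-18.4°) cos(33.75°) = -0.2563 + 0.4604 = 0.2041.
θ_z = arccos(0.2041) = 78.22°.

78.2°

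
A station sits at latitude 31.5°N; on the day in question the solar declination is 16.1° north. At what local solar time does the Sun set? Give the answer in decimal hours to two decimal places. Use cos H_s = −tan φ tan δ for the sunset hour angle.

18.68 h

The sunset hour angle satisfies cos H_s = −tan φ tan δ = -0.1769, giving H_s = 100.19°.
Sunset is at 12 + H_s/15 = 12 + 6.679 = 18.679 h local solar time.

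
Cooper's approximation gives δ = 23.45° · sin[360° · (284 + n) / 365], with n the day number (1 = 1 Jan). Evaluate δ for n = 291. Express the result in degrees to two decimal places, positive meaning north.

-10.69°

360 × (284 + 291) / 365 = 567.123°; sin(567.123°) = -0.4559.
δ = 23.45 × -0.4559 = -10.691° ≈ -10.69°.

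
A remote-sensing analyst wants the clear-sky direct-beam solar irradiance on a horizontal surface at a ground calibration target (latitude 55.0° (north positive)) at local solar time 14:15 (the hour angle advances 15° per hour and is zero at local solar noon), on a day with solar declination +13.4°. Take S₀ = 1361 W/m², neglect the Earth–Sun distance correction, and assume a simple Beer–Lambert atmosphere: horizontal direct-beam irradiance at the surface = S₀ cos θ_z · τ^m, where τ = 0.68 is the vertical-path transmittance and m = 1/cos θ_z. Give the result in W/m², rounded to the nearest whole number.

Hour angle H = 15° × (14.25 − 12) = 33.75°.
With φ = 55.0°, δ = 13.4°, H = 33.75°: sin φ sin δ = 0.1898, cos φ cos δ cos H = 0.4639, so cos θ_z = 0.6537.
Air mass m = 1/cos θ_z = 1/0.6537 = 1.530; τ^m = 0.68^1.530 = 0.5543.
Surface direct beam = 1361 × 0.6537 × 0.5543 = 493.15 W/m².

493 W/m²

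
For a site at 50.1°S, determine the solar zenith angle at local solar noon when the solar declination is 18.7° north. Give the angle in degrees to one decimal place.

At local solar noon the hour angle is zero, so the zenith angle is |φ − δ| = |-50.1° − (18.7°)| = 68.8°.

68.8°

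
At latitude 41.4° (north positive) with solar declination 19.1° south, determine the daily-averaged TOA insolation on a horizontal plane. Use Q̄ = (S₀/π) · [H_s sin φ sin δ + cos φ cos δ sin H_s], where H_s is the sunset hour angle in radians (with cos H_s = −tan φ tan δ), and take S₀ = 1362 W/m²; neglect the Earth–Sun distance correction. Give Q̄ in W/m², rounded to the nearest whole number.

174 W/m²

The sunset hour angle satisfies cos H_s = −tan φ tan δ = 0.3053, giving H_s = 72.22°. In radians, H_s = 1.2605.
H_s sin φ sin δ = 1.2605 × 0.6613 × -0.3272 = -0.2727.
cos φ cos δ sin H_s = 0.7501 × 0.9449 × 0.9522 = 0.6749.
Q̄ = (1362/π) × (-0.2727 + 0.6749) = 433.54 × 0.4022 = 174.37 W/m².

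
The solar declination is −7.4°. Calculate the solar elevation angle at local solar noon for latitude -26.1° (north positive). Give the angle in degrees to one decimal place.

At local solar noon the hour angle is zero, so the elevation is 90° − |φ − δ| = 90° − |-26.1° − (-7.4°)| = 90° − 18.7° = 71.3°.

71.3°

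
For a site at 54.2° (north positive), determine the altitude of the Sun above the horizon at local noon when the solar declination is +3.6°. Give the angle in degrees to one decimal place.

At local solar noon the hour angle is zero, so the elevation is 90° − |φ − δ| = 90° − |54.2° − (3.6°)| = 90° − 50.6° = 39.4°.

39.4°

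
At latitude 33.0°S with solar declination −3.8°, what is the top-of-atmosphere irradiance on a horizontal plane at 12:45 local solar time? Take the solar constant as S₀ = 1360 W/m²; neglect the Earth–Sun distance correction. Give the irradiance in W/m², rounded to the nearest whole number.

1165 W/m²

Hour angle H = 15° × (12.75 − 12) = 11.25°.
cos θ_z = sin φ sin δ + cos φ cos δ cos H = (-0.5446)(-0.0663) + (0.8387)(0.9978)(0.9808) = 0.8569.
Top-of-atmosphere irradiance = S₀ cos θ_z = 1360 × 0.8569 = 1165.38 W/m².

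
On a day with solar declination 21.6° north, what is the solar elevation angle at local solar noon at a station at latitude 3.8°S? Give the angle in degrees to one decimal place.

64.6°

At local solar noon the hour angle is zero, so the elevation is 90° − |φ − δ| = 90° − |-3.8° − (21.6°)| = 90° − 25.4° = 64.6°.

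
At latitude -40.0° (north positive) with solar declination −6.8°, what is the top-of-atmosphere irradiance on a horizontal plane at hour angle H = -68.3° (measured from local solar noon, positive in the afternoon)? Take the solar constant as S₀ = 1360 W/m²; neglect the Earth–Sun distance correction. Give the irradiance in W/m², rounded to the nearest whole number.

486 W/m²

With φ = -40.0°, δ = -6.8°, H = -68.30°: sin φ sin δ = 0.0761, cos φ cos δ cos H = 0.2812, so cos θ_z = 0.3573.
Top-of-atmosphere irradiance = S₀ cos θ_z = 1360 × 0.3573 = 485.93 W/m².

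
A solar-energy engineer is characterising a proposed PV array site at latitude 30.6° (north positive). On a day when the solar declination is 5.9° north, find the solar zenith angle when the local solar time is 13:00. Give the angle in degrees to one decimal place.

Hour angle H = 15° × (13 − 12) = 15.00°.
With φ = 30.6°, δ = 5.9°, H = 15.00°: sin φ sin δ = 0.0523, cos φ cos δ cos H = 0.8270, so cos θ_z = 0.8793.
θ_z = arccos(0.8793) = 28.44°.

28.4°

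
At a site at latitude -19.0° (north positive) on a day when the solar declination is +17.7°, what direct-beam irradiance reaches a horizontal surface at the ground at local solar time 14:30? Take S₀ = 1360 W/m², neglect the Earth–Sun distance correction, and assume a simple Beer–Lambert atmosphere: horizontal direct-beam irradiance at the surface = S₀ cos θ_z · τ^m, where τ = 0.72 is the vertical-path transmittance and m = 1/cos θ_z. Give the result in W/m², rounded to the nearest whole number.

491 W/m²

Hour angle H = 15° × (14.5 − 12) = 37.50°.
cos θ_z = sin φ sin δ + cos φ cos δ cos H = (-0.3256)(0.3040) + (0.9455)(0.9527)(0.7934) = 0.6157.
Air mass m = 1/cos θ_z = 1/0.6157 = 1.624; τ^m = 0.72^1.624 = 0.5866.
Surface direct beam = 1360 × 0.6157 × 0.5866 = 491.19 W/m².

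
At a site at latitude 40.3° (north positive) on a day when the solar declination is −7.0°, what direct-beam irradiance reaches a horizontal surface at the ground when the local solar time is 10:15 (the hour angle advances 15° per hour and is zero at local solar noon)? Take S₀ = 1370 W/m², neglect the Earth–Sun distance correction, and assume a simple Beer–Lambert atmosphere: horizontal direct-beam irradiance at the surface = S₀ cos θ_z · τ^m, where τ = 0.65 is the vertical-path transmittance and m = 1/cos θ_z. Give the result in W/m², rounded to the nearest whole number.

401 W/m²

Hour angle H = 15° × (10.25 − 12) = -26.25°.
cos θ_z = sin(40.3°) sin(-7.0°) + cos(40.3°) cos(-7.0°) cos(-26.25°) = -0.0788 + 0.6789 = 0.6001.
Air mass m = 1/cos θ_z = 1/0.6001 = 1.666; τ^m = 0.65^1.666 = 0.4879.
Surface direct beam = 1370 × 0.6001 × 0.4879 = 401.12 W/m².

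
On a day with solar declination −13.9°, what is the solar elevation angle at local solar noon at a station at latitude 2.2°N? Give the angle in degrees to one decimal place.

73.9°

At local solar noon the hour angle is zero, so the elevation is 90° − |φ − δ| = 90° − |2.2° − (-13.9°)| = 90° − 16.1° = 73.9°.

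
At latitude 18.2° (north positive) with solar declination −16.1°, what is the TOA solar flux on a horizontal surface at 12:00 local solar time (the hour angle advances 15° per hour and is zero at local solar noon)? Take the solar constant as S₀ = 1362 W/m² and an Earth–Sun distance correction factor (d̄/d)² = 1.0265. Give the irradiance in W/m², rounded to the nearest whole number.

Hour angle H = 15° × (12 − 12) = 0.00°.
cos θ_z = sin(18.2°) sin(-16.1°) + cos(18.2°) cos(-16.1°) cos(0.00°) = -0.0866 + 0.9127 = 0.8261.
Top-of-atmosphere irradiance = S₀ (d̄/d)² cos θ_z = 1362 × 1.0265 × 0.8261 = 1154.96 W/m².

1155 W/m²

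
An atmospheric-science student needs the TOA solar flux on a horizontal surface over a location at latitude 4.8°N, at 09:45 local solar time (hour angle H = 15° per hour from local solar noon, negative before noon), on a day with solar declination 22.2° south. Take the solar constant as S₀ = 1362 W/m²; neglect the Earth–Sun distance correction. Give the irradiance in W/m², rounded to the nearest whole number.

Hour angle H = 15° × (9.75 − 12) = -33.75°.
cos θ_z = sin(4.8°) sin(-22.2°) + cos(4.8°) cos(-22.2°) cos(-33.75°) = -0.0316 + 0.7671 = 0.7355.
Top-of-atmosphere irradiance = S₀ cos θ_z = 1362 × 0.7355 = 1001.75 W/m².

1002 W/m²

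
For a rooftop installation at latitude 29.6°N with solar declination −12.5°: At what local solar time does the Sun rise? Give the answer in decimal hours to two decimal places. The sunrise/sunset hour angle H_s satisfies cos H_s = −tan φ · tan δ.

6.48 h

cos H_s = −tan(29.6°) · tan(-12.5°) = 0.1259, so H_s = arccos(0.1259) = 82.77°.
Sunrise is at 12 − H_s/15 = 12 − 5.518 = 6.482 h local solar time.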